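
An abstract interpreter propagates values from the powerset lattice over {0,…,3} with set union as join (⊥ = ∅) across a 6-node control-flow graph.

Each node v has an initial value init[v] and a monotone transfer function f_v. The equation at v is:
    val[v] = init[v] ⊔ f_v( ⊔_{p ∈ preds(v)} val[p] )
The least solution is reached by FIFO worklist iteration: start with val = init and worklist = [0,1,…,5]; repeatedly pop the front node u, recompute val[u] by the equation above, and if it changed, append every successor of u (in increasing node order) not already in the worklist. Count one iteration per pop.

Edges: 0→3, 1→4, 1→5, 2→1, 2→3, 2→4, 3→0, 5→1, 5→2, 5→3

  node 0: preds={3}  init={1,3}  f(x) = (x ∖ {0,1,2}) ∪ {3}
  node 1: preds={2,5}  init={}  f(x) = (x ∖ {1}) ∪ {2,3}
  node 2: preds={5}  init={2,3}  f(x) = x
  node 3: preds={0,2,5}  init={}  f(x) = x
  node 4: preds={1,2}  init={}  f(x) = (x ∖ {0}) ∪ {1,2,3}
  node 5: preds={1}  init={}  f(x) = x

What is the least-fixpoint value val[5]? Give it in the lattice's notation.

Trace (10 dequeues):
  [1] u=0 | in {} | out {1,3} | ==
  [2] u=1 | in {2,3} | out {2,3} | prev {} | push {}
  [3] u=2 | in {} | out {2,3} | ==
  [4] u=3 | in {1,2,3} | out {1,2,3} | prev {} | push {0}
  [5] u=4 | in {2,3} | out {1,2,3} | prev {} | push {}
  [6] u=5 | in {2,3} | out {2,3} | prev {} | push {1,2,3}
  [7] u=0 | in {1,2,3} | out {1,3} | ==
  [8] u=1 | in {2,3} | out {2,3} | ==
  [9] u=2 | in {2,3} | out {2,3} | ==
  [10] u=3 | in {1,2,3} | out {1,2,3} | ==

Converged values:
  [0] {1,3}
  [1] {2,3}
  [2] {2,3}
  [3] {1,2,3}
  [4] {1,2,3}
  [5] {2,3}

{2,3}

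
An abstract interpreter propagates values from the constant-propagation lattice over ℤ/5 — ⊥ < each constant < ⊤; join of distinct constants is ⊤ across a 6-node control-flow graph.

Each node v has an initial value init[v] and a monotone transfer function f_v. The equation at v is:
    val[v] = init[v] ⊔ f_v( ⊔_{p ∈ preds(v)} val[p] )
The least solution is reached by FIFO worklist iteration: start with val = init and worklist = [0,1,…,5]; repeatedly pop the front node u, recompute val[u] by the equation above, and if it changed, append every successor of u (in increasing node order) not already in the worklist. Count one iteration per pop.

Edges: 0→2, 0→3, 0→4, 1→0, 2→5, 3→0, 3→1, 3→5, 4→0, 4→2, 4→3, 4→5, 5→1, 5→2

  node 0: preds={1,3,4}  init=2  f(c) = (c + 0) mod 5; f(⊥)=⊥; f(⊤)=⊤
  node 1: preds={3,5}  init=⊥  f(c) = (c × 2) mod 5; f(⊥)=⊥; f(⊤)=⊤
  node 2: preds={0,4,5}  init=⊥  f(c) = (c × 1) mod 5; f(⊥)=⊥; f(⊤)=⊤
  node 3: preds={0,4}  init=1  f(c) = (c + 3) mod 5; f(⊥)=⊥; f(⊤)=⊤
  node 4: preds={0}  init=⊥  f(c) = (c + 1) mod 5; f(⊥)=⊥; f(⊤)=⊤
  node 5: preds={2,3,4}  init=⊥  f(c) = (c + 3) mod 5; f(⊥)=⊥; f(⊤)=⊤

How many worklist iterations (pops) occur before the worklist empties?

11

Trace (11 dequeues):
  [1] u=0 | in 1 | out ⊤ | prev 2 | push {}
  [2] u=1 | in 1 | out 2 | prev ⊥ | push {0}
  [3] u=2 | in ⊤ | out ⊤ | prev ⊥ | push {}
  [4] u=3 | in ⊤ | out ⊤ | prev 1 | push {1}
  [5] u=4 | in ⊤ | out ⊤ | prev ⊥ | push {2,3}
  [6] u=5 | in ⊤ | out ⊤ | prev ⊥ | push {}
  [7] u=0 | in ⊤ | out ⊤ | ==
  [8] u=1 | in ⊤ | out ⊤ | prev 2 | push {0}
  [9] u=2 | in ⊤ | out ⊤ | ==
  [10] u=3 | in ⊤ | out ⊤ | ==
  [11] u=0 | in ⊤ | out ⊤ | ==

Converged values:
  [0] ⊤
  [1] ⊤
  [2] ⊤
  [3] ⊤
  [4] ⊤
  [5] ⊤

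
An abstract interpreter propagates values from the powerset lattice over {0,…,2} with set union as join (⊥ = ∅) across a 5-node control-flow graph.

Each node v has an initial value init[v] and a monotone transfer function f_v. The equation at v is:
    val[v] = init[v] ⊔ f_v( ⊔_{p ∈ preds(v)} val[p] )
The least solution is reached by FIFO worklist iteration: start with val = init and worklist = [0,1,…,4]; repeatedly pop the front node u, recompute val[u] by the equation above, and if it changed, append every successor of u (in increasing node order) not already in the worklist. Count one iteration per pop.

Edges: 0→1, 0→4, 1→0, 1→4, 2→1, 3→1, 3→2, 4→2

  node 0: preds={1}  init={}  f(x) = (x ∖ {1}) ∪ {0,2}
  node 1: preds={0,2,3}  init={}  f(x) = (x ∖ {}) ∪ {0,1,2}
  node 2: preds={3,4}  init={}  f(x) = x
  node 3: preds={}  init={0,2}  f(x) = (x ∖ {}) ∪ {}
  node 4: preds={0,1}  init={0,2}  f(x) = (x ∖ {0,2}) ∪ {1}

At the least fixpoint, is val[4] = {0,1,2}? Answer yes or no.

Iteration log — 9 steps:
  step 1. node 0  ⊔preds={}  new={0,2}  old={}  +wl: 
  step 2. node 1  ⊔preds={0,2}  new={0,1,2}  old={}  +wl: 0
  step 3. node 2  ⊔preds={0,2}  new={0,2}  old={}  +wl: 1
  step 4. node 3  ⊔preds={}  new={0,2}  stable
  step 5. node 4  ⊔preds={0,1,2}  new={0,1,2}  old={0,2}  +wl: 2
  step 6. node 0  ⊔preds={0,1,2}  new={0,2}  stable
  step 7. node 1  ⊔preds={0,2}  new={0,1,2}  stable
  step 8. node 2  ⊔preds={0,1,2}  new={0,1,2}  old={0,2}  +wl: 1
  step 9. node 1  ⊔preds={0,1,2}  new={0,1,2}  stable

Least fixpoint reached:
  node 0: {0,2}
  node 1: {0,1,2}
  node 2: {0,1,2}
  node 3: {0,2}
  node 4: {0,1,2}

yes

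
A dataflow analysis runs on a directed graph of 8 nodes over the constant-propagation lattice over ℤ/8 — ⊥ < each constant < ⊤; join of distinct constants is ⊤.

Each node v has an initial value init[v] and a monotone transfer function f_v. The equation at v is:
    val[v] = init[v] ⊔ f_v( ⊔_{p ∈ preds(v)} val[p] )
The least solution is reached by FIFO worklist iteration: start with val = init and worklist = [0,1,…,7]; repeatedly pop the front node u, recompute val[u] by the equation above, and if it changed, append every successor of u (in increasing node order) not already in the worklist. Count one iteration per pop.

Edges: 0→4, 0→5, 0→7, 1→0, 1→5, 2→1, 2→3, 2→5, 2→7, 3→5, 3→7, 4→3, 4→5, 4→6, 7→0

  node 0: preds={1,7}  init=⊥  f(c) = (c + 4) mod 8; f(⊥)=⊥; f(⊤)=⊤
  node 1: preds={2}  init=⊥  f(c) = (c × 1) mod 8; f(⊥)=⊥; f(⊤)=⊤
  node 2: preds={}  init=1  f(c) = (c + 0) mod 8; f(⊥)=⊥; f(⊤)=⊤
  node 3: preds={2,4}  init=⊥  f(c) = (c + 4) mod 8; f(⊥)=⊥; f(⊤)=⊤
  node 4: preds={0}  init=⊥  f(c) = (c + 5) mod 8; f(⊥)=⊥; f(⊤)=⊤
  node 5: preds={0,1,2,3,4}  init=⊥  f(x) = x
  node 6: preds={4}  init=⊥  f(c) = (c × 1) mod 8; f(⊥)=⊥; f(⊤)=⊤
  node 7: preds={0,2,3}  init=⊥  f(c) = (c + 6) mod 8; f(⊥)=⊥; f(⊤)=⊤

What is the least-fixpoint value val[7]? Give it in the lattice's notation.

Trace (16 dequeues):
  [1] u=0 | in ⊥ | out ⊥ | ==
  [2] u=1 | in 1 | out 1 | prev ⊥ | push {0}
  [3] u=2 | in ⊥ | out 1 | ==
  [4] u=3 | in 1 | out 5 | prev ⊥ | push {}
  [5] u=4 | in ⊥ | out ⊥ | ==
  [6] u=5 | in ⊤ | out ⊤ | prev ⊥ | push {}
  [7] u=6 | in ⊥ | out ⊥ | ==
  [8] u=7 | in ⊤ | out ⊤ | prev ⊥ | push {}
  [9] u=0 | in ⊤ | out ⊤ | prev ⊥ | push {4,5,7}
  [10] u=4 | in ⊤ | out ⊤ | prev ⊥ | push {3,6}
  [11] u=5 | in ⊤ | out ⊤ | ==
  [12] u=7 | in ⊤ | out ⊤ | ==
  [13] u=3 | in ⊤ | out ⊤ | prev 5 | push {5,7}
  [14] u=6 | in ⊤ | out ⊤ | prev ⊥ | push {}
  [15] u=5 | in ⊤ | out ⊤ | ==
  [16] u=7 | in ⊤ | out ⊤ | ==

Converged values:
  [0] ⊤
  [1] 1
  [2] 1
  [3] ⊤
  [4] ⊤
  [5] ⊤
  [6] ⊤
  [7] ⊤

⊤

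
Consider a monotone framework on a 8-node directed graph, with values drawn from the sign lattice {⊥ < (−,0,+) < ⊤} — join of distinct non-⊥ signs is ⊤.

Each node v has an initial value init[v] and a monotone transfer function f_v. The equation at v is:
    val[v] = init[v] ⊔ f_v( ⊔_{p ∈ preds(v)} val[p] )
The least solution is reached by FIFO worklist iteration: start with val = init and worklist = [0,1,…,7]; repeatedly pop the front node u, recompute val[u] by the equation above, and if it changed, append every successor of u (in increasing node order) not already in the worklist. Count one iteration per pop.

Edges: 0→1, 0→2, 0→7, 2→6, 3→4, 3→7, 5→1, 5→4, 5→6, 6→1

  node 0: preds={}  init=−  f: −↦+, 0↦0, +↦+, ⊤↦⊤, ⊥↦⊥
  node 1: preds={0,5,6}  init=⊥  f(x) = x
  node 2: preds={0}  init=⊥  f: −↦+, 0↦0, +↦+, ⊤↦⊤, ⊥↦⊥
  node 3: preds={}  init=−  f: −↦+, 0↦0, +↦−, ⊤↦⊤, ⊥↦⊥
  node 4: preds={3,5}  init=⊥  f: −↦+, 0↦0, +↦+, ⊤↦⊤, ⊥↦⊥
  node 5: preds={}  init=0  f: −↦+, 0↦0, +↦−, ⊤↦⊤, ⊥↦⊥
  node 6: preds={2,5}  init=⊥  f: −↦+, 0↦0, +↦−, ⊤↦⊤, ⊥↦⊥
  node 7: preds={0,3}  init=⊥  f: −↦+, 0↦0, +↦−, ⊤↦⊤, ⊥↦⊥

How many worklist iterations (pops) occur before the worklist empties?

Iteration log — 9 steps:
  step 1. node 0  ⊔preds=⊥  new=−  stable
  step 2. node 1  ⊔preds=⊤  new=⊤  old=⊥  +wl: 
  step 3. node 2  ⊔preds=−  new=+  old=⊥  +wl: 
  step 4. node 3  ⊔preds=⊥  new=−  stable
  step 5. node 4  ⊔preds=⊤  new=⊤  old=⊥  +wl: 
  step 6. node 5  ⊔preds=⊥  new=0  stable
  step 7. node 6  ⊔preds=⊤  new=⊤  old=⊥  +wl: 1
  step 8. node 7  ⊔preds=−  new=+  old=⊥  +wl: 
  step 9. node 1  ⊔preds=⊤  new=⊤  stable

Least fixpoint reached:
  node 0: −
  node 1: ⊤
  node 2: +
  node 3: −
  node 4: ⊤
  node 5: 0
  node 6: ⊤
  node 7: +

9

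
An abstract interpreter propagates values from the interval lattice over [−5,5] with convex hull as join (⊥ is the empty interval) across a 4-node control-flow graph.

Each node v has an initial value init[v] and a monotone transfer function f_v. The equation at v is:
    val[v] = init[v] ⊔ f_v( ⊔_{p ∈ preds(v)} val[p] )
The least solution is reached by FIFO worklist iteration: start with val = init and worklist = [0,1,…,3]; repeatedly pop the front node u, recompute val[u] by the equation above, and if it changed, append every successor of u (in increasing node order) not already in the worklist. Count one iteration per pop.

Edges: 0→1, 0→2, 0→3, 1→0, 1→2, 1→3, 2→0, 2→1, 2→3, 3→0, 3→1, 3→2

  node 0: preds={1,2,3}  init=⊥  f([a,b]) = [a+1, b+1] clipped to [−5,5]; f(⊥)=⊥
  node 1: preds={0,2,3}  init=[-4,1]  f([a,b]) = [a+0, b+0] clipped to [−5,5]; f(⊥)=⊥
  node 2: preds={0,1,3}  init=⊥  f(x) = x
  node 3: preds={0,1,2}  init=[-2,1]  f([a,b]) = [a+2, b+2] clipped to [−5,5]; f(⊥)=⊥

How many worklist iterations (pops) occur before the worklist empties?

11

Worklist (11 pops):
  #1 pop 0: in=[-4,1] → [-3,2] (was ⊥); enqueue []
  #2 pop 1: in=[-3,2] → [-4,2] (was [-4,1]); enqueue [0]
  #3 pop 2: in=[-4,2] → [-4,2] (was ⊥); enqueue [1]
  #4 pop 3: in=[-4,2] → [-2,4] (was [-2,1]); enqueue [2]
  #5 pop 0: in=[-4,4] → [-3,5] (was [-3,2]); enqueue [3]
  #6 pop 1: in=[-4,5] → [-4,5] (was [-4,2]); enqueue [0]
  #7 pop 2: in=[-4,5] → [-4,5] (was [-4,2]); enqueue [1]
  #8 pop 3: in=[-4,5] → [-2,5] (was [-2,4]); enqueue [2]
  #9 pop 0: in=[-4,5] → [-3,5] (no change)
  #10 pop 1: in=[-4,5] → [-4,5] (no change)
  #11 pop 2: in=[-4,5] → [-4,5] (no change)

Fixpoint:
  val[0] = [-3,5]
  val[1] = [-4,5]
  val[2] = [-4,5]
  val[3] = [-2,5]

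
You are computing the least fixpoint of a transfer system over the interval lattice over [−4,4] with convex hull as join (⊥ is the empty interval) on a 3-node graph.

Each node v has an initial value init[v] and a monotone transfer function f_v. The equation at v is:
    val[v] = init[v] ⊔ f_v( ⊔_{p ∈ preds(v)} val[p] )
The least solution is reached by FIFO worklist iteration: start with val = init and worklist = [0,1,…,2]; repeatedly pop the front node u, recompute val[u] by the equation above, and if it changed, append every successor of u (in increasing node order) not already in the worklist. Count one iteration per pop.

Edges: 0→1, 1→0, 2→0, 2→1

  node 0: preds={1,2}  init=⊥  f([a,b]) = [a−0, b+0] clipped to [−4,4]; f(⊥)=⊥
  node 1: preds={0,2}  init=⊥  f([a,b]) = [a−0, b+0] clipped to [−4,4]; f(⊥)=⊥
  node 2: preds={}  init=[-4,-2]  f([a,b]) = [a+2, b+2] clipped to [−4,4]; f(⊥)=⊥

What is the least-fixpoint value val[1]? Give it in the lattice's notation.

[-4,-2]

Worklist (4 pops):
  #1 pop 0: in=[-4,-2] → [-4,-2] (was ⊥); enqueue []
  #2 pop 1: in=[-4,-2] → [-4,-2] (was ⊥); enqueue [0]
  #3 pop 2: in=⊥ → [-4,-2] (no change)
  #4 pop 0: in=[-4,-2] → [-4,-2] (no change)

Fixpoint:
  val[0] = [-4,-2]
  val[1] = [-4,-2]
  val[2] = [-4,-2]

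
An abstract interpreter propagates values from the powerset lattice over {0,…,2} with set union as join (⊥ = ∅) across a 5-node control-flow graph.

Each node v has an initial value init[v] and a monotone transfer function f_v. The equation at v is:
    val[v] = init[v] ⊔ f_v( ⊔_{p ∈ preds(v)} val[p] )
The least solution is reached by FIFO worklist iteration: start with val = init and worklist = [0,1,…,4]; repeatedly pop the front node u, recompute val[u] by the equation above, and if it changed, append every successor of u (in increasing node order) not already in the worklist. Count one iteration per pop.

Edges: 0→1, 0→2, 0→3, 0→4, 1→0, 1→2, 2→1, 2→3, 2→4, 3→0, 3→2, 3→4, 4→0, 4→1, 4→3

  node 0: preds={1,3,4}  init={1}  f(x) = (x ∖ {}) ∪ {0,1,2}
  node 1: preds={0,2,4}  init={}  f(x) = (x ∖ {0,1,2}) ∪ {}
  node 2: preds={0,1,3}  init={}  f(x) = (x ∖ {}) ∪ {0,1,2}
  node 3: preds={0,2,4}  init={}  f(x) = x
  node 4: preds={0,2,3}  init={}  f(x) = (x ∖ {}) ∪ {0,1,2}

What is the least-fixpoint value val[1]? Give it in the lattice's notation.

{}

Iteration log — 9 steps:
  step 1. node 0  ⊔preds={}  new={0,1,2}  old={1}  +wl: 
  step 2. node 1  ⊔preds={0,1,2}  new={}  stable
  step 3. node 2  ⊔preds={0,1,2}  new={0,1,2}  old={}  +wl: 1
  step 4. node 3  ⊔preds={0,1,2}  new={0,1,2}  old={}  +wl: 0,2
  step 5. node 4  ⊔preds={0,1,2}  new={0,1,2}  old={}  +wl: 3
  step 6. node 1  ⊔preds={0,1,2}  new={}  stable
  step 7. node 0  ⊔preds={0,1,2}  new={0,1,2}  stable
  step 8. node 2  ⊔preds={0,1,2}  new={0,1,2}  stable
  step 9. node 3  ⊔preds={0,1,2}  new={0,1,2}  stable

Least fixpoint reached:
  node 0: {0,1,2}
  node 1: {}
  node 2: {0,1,2}
  node 3: {0,1,2}
  node 4: {0,1,2}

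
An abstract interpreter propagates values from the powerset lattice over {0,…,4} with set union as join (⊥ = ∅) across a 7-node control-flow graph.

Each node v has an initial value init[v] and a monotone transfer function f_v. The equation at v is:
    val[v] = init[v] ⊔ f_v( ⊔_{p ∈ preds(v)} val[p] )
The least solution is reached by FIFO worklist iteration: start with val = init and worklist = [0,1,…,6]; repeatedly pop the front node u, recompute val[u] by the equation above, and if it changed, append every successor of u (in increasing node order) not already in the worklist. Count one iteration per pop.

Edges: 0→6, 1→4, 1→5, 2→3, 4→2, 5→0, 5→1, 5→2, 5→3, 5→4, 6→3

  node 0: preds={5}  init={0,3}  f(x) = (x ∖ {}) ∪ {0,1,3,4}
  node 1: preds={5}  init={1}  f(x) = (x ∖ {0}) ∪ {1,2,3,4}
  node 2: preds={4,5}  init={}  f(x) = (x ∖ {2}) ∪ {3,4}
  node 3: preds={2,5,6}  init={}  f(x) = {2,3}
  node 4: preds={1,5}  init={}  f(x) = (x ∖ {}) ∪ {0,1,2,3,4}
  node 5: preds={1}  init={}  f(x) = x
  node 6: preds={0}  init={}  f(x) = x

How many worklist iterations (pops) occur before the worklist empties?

14

Worklist (14 pops):
  #1 pop 0: in={} → {0,1,3,4} (was {0,3}); enqueue []
  #2 pop 1: in={} → {1,2,3,4} (was {1}); enqueue []
  #3 pop 2: in={} → {3,4} (was {}); enqueue []
  #4 pop 3: in={3,4} → {2,3} (was {}); enqueue []
  #5 pop 4: in={1,2,3,4} → {0,1,2,3,4} (was {}); enqueue [2]
  #6 pop 5: in={1,2,3,4} → {1,2,3,4} (was {}); enqueue [0,1,3,4]
  #7 pop 6: in={0,1,3,4} → {0,1,3,4} (was {}); enqueue []
  #8 pop 2: in={0,1,2,3,4} → {0,1,3,4} (was {3,4}); enqueue []
  #9 pop 0: in={1,2,3,4} → {0,1,2,3,4} (was {0,1,3,4}); enqueue [6]
  #10 pop 1: in={1,2,3,4} → {1,2,3,4} (no change)
  #11 pop 3: in={0,1,2,3,4} → {2,3} (no change)
  #12 pop 4: in={1,2,3,4} → {0,1,2,3,4} (no change)
  #13 pop 6: in={0,1,2,3,4} → {0,1,2,3,4} (was {0,1,3,4}); enqueue [3]
  #14 pop 3: in={0,1,2,3,4} → {2,3} (no change)

Fixpoint:
  val[0] = {0,1,2,3,4}
  val[1] = {1,2,3,4}
  val[2] = {0,1,3,4}
  val[3] = {2,3}
  val[4] = {0,1,2,3,4}
  val[5] = {1,2,3,4}
  val[6] = {0,1,2,3,4}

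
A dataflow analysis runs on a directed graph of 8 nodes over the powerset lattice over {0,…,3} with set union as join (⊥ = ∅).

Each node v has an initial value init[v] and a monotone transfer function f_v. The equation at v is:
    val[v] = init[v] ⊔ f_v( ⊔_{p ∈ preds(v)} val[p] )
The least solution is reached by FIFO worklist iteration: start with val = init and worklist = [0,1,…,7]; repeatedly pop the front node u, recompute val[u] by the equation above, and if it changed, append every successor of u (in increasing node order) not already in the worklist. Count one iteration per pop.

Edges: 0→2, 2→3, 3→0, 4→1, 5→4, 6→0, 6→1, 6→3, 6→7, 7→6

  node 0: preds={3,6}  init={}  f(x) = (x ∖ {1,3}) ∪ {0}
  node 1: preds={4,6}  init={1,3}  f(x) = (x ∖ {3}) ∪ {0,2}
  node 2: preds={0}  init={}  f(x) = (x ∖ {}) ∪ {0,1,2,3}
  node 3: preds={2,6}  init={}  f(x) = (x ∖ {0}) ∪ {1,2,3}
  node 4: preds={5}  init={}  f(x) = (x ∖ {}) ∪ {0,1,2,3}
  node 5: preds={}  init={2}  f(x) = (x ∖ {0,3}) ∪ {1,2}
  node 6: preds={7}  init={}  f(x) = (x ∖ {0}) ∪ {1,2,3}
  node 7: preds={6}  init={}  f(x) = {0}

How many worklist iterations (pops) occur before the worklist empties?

14

Worklist (14 pops):
  #1 pop 0: in={} → {0} (was {}); enqueue []
  #2 pop 1: in={} → {0,1,2,3} (was {1,3}); enqueue []
  #3 pop 2: in={0} → {0,1,2,3} (was {}); enqueue []
  #4 pop 3: in={0,1,2,3} → {1,2,3} (was {}); enqueue [0]
  #5 pop 4: in={2} → {0,1,2,3} (was {}); enqueue [1]
  #6 pop 5: in={} → {1,2} (was {2}); enqueue [4]
  #7 pop 6: in={} → {1,2,3} (was {}); enqueue [3]
  #8 pop 7: in={1,2,3} → {0} (was {}); enqueue [6]
  #9 pop 0: in={1,2,3} → {0,2} (was {0}); enqueue [2]
  #10 pop 1: in={0,1,2,3} → {0,1,2,3} (no change)
  #11 pop 4: in={1,2} → {0,1,2,3} (no change)
  #12 pop 3: in={0,1,2,3} → {1,2,3} (no change)
  #13 pop 6: in={0} → {1,2,3} (no change)
  #14 pop 2: in={0,2} → {0,1,2,3} (no change)

Fixpoint:
  val[0] = {0,2}
  val[1] = {0,1,2,3}
  val[2] = {0,1,2,3}
  val[3] = {1,2,3}
  val[4] = {0,1,2,3}
  val[5] = {1,2}
  val[6] = {1,2,3}
  val[7] = {0}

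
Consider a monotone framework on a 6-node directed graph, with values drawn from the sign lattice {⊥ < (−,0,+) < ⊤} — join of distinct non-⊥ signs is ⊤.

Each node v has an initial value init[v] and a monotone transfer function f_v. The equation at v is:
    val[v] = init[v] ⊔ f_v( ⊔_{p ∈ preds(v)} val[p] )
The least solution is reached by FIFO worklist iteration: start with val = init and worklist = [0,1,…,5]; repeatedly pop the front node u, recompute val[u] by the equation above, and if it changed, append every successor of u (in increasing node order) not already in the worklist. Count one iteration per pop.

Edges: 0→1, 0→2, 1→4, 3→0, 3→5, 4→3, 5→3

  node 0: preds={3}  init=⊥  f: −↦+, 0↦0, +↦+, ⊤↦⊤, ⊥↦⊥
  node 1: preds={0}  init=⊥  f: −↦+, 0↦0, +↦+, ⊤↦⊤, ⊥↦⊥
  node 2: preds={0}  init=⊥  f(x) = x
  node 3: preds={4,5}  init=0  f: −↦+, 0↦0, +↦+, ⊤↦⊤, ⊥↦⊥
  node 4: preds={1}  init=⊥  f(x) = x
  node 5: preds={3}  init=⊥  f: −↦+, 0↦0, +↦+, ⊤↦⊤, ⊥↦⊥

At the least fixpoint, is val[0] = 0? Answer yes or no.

Iteration log — 7 steps:
  step 1. node 0  ⊔preds=0  new=0  old=⊥  +wl: 
  step 2. node 1  ⊔preds=0  new=0  old=⊥  +wl: 
  step 3. node 2  ⊔preds=0  new=0  old=⊥  +wl: 
  step 4. node 3  ⊔preds=⊥  new=0  stable
  step 5. node 4  ⊔preds=0  new=0  old=⊥  +wl: 3
  step 6. node 5  ⊔preds=0  new=0  old=⊥  +wl: 
  step 7. node 3  ⊔preds=0  new=0  stable

Least fixpoint reached:
  node 0: 0
  node 1: 0
  node 2: 0
  node 3: 0
  node 4: 0
  node 5: 0

yes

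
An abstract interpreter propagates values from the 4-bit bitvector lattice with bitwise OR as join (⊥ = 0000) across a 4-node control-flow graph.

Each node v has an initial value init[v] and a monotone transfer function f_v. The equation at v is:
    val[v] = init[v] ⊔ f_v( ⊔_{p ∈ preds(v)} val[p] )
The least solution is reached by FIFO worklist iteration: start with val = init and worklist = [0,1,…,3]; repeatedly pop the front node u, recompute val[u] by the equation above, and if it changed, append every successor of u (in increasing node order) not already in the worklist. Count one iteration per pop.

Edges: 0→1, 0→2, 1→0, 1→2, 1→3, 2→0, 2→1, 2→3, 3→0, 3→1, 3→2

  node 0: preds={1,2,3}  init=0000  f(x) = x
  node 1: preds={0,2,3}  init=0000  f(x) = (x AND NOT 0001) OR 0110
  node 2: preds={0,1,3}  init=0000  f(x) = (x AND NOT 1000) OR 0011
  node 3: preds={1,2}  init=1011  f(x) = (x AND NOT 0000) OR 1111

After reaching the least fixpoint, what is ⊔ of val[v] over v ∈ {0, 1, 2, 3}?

Worklist (7 pops):
  #1 pop 0: in=1011 → 1011 (was 0000); enqueue []
  #2 pop 1: in=1011 → 1110 (was 0000); enqueue [0]
  #3 pop 2: in=1111 → 0111 (was 0000); enqueue [1]
  #4 pop 3: in=1111 → 1111 (was 1011); enqueue [2]
  #5 pop 0: in=1111 → 1111 (was 1011); enqueue []
  #6 pop 1: in=1111 → 1110 (no change)
  #7 pop 2: in=1111 → 0111 (no change)

Fixpoint:
  val[0] = 1111
  val[1] = 1110
  val[2] = 0111
  val[3] = 1111

1111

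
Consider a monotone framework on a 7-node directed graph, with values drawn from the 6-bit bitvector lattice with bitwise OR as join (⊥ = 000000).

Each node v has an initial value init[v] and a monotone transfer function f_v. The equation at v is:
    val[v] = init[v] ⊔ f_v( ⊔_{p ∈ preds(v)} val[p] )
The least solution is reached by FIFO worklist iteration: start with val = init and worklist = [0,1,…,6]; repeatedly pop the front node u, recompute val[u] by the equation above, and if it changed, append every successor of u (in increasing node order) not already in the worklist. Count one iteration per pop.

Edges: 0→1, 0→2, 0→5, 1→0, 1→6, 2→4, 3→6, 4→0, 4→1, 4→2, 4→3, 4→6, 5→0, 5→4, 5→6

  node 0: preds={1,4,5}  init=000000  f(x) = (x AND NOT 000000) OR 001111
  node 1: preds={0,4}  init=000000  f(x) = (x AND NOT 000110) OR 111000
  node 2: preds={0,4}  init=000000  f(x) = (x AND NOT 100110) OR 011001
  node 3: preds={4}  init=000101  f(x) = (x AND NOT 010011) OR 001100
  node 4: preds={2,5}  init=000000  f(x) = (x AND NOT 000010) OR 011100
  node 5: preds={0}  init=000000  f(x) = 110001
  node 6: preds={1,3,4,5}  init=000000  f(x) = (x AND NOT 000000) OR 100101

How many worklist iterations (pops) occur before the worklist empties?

18

Worklist (18 pops):
  #1 pop 0: in=000000 → 001111 (was 000000); enqueue []
  #2 pop 1: in=001111 → 111001 (was 000000); enqueue [0]
  #3 pop 2: in=001111 → 011001 (was 000000); enqueue []
  #4 pop 3: in=000000 → 001101 (was 000101); enqueue []
  #5 pop 4: in=011001 → 011101 (was 000000); enqueue [1,2,3]
  #6 pop 5: in=001111 → 110001 (was 000000); enqueue [4]
  #7 pop 6: in=111101 → 111101 (was 000000); enqueue []
  #8 pop 0: in=111101 → 111111 (was 001111); enqueue [5]
  #9 pop 1: in=111111 → 111001 (no change)
  #10 pop 2: in=111111 → 011001 (no change)
  #11 pop 3: in=011101 → 001101 (no change)
  #12 pop 4: in=111001 → 111101 (was 011101); enqueue [0,1,2,3,6]
  #13 pop 5: in=111111 → 110001 (no change)
  #14 pop 0: in=111101 → 111111 (no change)
  #15 pop 1: in=111111 → 111001 (no change)
  #16 pop 2: in=111111 → 011001 (no change)
  #17 pop 3: in=111101 → 101101 (was 001101); enqueue []
  #18 pop 6: in=111101 → 111101 (no change)

Fixpoint:
  val[0] = 111111
  val[1] = 111001
  val[2] = 011001
  val[3] = 101101
  val[4] = 111101
  val[5] = 110001
  val[6] = 111101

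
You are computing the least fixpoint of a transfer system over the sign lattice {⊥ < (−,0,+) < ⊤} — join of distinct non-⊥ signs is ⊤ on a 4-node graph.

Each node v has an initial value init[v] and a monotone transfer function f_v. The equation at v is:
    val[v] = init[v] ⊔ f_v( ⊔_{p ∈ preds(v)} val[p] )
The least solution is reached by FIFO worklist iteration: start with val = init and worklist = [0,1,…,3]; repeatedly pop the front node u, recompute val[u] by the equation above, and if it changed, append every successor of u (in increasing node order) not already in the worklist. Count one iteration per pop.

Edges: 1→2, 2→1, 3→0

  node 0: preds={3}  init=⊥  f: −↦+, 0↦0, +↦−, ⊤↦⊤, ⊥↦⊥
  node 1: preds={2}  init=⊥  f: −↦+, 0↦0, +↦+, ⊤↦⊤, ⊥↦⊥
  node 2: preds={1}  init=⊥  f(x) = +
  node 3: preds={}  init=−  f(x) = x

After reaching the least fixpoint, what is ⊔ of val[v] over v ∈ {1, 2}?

Trace (6 dequeues):
  [1] u=0 | in − | out + | prev ⊥ | push {}
  [2] u=1 | in ⊥ | out ⊥ | ==
  [3] u=2 | in ⊥ | out + | prev ⊥ | push {1}
  [4] u=3 | in ⊥ | out − | ==
  [5] u=1 | in + | out + | prev ⊥ | push {2}
  [6] u=2 | in + | out + | ==

Converged values:
  [0] +
  [1] +
  [2] +
  [3] −

+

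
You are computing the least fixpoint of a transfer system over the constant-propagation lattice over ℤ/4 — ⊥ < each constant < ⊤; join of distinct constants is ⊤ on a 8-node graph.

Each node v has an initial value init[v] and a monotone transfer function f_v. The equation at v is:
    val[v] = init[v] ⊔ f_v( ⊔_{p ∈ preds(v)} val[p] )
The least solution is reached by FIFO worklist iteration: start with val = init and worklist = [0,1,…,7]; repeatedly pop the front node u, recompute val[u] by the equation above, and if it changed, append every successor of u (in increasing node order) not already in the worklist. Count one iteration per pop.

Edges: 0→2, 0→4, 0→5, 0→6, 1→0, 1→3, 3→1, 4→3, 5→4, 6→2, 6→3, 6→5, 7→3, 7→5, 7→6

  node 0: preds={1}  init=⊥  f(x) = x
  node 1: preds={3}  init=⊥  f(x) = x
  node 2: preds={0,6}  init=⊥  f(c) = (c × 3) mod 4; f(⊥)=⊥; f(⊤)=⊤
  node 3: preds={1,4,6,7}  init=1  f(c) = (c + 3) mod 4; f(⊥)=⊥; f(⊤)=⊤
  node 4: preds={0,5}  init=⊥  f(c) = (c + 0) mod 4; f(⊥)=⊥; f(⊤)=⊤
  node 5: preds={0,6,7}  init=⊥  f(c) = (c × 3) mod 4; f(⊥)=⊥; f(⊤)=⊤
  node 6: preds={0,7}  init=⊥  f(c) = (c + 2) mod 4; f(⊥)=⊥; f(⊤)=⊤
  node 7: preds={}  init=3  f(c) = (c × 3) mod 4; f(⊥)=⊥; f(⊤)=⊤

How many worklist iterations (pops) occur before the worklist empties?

21

Iteration log — 21 steps:
  step 1. node 0  ⊔preds=⊥  new=⊥  stable
  step 2. node 1  ⊔preds=1  new=1  old=⊥  +wl: 0
  step 3. node 2  ⊔preds=⊥  new=⊥  stable
  step 4. node 3  ⊔preds=⊤  new=⊤  old=1  +wl: 1
  step 5. node 4  ⊔preds=⊥  new=⊥  stable
  step 6. node 5  ⊔preds=3  new=1  old=⊥  +wl: 4
  step 7. node 6  ⊔preds=3  new=1  old=⊥  +wl: 2,3,5
  step 8. node 7  ⊔preds=⊥  new=3  stable
  step 9. node 0  ⊔preds=1  new=1  old=⊥  +wl: 6
  step 10. node 1  ⊔preds=⊤  new=⊤  old=1  +wl: 0
  step 11. node 4  ⊔preds=1  new=1  old=⊥  +wl: 
  step 12. node 2  ⊔preds=1  new=3  old=⊥  +wl: 
  step 13. node 3  ⊔preds=⊤  new=⊤  stable
  step 14. node 5  ⊔preds=⊤  new=⊤  old=1  +wl: 4
  step 15. node 6  ⊔preds=⊤  new=⊤  old=1  +wl: 2,3,5
  step 16. node 0  ⊔preds=⊤  new=⊤  old=1  +wl: 6
  step 17. node 4  ⊔preds=⊤  new=⊤  old=1  +wl: 
  step 18. node 2  ⊔preds=⊤  new=⊤  old=3  +wl: 
  step 19. node 3  ⊔preds=⊤  new=⊤  stable
  step 20. node 5  ⊔preds=⊤  new=⊤  stable
  step 21. node 6  ⊔preds=⊤  new=⊤  stable

Least fixpoint reached:
  node 0: ⊤
  node 1: ⊤
  node 2: ⊤
  node 3: ⊤
  node 4: ⊤
  node 5: ⊤
  node 6: ⊤
  node 7: 3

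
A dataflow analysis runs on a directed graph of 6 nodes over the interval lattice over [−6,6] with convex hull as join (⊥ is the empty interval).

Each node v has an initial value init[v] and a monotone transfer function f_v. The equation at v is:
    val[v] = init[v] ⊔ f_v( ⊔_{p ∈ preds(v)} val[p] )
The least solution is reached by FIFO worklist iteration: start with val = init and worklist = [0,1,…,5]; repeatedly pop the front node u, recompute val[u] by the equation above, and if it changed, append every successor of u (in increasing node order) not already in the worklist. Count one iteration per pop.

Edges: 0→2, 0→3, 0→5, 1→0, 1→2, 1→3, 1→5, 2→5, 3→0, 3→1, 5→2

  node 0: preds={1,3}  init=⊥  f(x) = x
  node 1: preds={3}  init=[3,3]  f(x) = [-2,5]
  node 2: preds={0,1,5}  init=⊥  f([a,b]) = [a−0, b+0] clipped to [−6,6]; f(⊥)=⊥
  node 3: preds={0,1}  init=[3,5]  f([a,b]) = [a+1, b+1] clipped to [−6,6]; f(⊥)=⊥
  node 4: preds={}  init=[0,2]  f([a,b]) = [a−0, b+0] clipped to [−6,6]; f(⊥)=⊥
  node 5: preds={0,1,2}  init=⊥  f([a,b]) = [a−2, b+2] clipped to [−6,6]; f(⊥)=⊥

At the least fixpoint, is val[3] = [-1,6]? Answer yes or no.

Trace (13 dequeues):
  [1] u=0 | in [3,5] | out [3,5] | prev ⊥ | push {}
  [2] u=1 | in [3,5] | out [-2,5] | prev [3,3] | push {0}
  [3] u=2 | in [-2,5] | out [-2,5] | prev ⊥ | push {}
  [4] u=3 | in [-2,5] | out [-1,6] | prev [3,5] | push {1}
  [5] u=4 | in ⊥ | out [0,2] | ==
  [6] u=5 | in [-2,5] | out [-4,6] | prev ⊥ | push {2}
  [7] u=0 | in [-2,6] | out [-2,6] | prev [3,5] | push {3,5}
  [8] u=1 | in [-1,6] | out [-2,5] | ==
  [9] u=2 | in [-4,6] | out [-4,6] | prev [-2,5] | push {}
  [10] u=3 | in [-2,6] | out [-1,6] | ==
  [11] u=5 | in [-4,6] | out [-6,6] | prev [-4,6] | push {2}
  [12] u=2 | in [-6,6] | out [-6,6] | prev [-4,6] | push {5}
  [13] u=5 | in [-6,6] | out [-6,6] | ==

Converged values:
  [0] [-2,6]
  [1] [-2,5]
  [2] [-6,6]
  [3] [-1,6]
  [4] [0,2]
  [5] [-6,6]

yes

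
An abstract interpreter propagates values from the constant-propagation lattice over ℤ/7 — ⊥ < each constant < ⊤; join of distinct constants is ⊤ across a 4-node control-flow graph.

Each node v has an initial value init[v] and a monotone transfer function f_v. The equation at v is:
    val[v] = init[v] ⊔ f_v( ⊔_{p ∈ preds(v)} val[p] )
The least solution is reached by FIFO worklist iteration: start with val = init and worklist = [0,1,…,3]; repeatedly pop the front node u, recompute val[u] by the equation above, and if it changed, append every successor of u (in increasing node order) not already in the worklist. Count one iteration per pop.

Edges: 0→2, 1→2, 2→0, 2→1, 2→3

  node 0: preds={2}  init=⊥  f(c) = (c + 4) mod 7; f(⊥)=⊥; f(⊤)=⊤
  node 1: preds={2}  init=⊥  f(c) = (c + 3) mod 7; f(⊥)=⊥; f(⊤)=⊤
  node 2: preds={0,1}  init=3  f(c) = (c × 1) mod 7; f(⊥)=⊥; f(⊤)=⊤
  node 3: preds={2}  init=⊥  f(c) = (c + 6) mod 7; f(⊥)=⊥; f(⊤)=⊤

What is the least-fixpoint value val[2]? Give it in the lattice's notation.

Worklist (7 pops):
  #1 pop 0: in=3 → 0 (was ⊥); enqueue []
  #2 pop 1: in=3 → 6 (was ⊥); enqueue []
  #3 pop 2: in=⊤ → ⊤ (was 3); enqueue [0,1]
  #4 pop 3: in=⊤ → ⊤ (was ⊥); enqueue []
  #5 pop 0: in=⊤ → ⊤ (was 0); enqueue [2]
  #6 pop 1: in=⊤ → ⊤ (was 6); enqueue []
  #7 pop 2: in=⊤ → ⊤ (no change)

Fixpoint:
  val[0] = ⊤
  val[1] = ⊤
  val[2] = ⊤
  val[3] = ⊤

⊤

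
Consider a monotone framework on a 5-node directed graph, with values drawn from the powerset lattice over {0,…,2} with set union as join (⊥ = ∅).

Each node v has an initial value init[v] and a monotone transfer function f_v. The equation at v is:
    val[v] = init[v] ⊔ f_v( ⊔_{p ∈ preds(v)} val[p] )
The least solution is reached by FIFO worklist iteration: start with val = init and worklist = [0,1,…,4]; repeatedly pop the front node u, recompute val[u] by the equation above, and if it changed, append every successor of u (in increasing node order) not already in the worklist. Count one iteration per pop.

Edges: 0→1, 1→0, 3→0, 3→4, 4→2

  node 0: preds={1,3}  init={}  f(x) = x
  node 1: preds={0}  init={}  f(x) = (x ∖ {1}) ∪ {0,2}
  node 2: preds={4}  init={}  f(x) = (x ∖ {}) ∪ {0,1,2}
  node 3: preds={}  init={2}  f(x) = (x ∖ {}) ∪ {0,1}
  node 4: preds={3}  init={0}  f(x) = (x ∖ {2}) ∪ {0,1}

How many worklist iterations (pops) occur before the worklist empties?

8

Iteration log — 8 steps:
  step 1. node 0  ⊔preds={2}  new={2}  old={}  +wl: 
  step 2. node 1  ⊔preds={2}  new={0,2}  old={}  +wl: 0
  step 3. node 2  ⊔preds={0}  new={0,1,2}  old={}  +wl: 
  step 4. node 3  ⊔preds={}  new={0,1,2}  old={2}  +wl: 
  step 5. node 4  ⊔preds={0,1,2}  new={0,1}  old={0}  +wl: 2
  step 6. node 0  ⊔preds={0,1,2}  new={0,1,2}  old={2}  +wl: 1
  step 7. node 2  ⊔preds={0,1}  new={0,1,2}  stable
  step 8. node 1  ⊔preds={0,1,2}  new={0,2}  stable

Least fixpoint reached:
  node 0: {0,1,2}
  node 1: {0,2}
  node 2: {0,1,2}
  node 3: {0,1,2}
  node 4: {0,1}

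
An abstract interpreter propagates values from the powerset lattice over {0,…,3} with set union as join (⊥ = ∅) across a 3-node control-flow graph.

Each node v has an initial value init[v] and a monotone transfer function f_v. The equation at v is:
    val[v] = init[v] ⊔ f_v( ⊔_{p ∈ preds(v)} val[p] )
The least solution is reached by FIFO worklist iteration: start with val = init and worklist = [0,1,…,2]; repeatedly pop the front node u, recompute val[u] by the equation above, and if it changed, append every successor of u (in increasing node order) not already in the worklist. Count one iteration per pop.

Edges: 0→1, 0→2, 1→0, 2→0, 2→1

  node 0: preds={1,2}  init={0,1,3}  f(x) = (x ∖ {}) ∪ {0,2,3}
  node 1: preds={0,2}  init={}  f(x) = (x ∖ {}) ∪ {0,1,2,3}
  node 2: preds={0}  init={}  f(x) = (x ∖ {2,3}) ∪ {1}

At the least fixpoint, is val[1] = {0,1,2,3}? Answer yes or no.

Trace (5 dequeues):
  [1] u=0 | in {} | out {0,1,2,3} | prev {0,1,3} | push {}
  [2] u=1 | in {0,1,2,3} | out {0,1,2,3} | prev {} | push {0}
  [3] u=2 | in {0,1,2,3} | out {0,1} | prev {} | push {1}
  [4] u=0 | in {0,1,2,3} | out {0,1,2,3} | ==
  [5] u=1 | in {0,1,2,3} | out {0,1,2,3} | ==

Converged values:
  [0] {0,1,2,3}
  [1] {0,1,2,3}
  [2] {0,1}

yes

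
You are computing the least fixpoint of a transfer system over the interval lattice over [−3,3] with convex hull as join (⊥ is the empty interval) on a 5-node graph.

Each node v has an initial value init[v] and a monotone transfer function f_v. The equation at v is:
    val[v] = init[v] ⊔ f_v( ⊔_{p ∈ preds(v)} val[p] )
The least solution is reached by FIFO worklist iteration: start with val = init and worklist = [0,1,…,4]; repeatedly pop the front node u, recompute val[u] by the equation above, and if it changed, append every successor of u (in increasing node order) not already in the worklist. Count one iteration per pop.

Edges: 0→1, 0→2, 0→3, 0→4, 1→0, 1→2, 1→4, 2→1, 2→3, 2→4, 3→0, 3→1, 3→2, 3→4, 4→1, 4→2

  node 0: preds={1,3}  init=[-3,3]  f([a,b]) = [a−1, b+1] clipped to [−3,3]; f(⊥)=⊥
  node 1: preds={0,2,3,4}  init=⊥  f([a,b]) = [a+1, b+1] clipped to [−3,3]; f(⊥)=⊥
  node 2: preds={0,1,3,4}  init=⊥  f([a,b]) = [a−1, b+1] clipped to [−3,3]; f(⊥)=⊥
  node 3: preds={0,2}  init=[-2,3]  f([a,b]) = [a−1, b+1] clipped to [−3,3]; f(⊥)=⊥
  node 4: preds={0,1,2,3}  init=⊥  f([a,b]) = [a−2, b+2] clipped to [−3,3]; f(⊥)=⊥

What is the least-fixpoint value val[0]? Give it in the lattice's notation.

Worklist (8 pops):
  #1 pop 0: in=[-2,3] → [-3,3] (no change)
  #2 pop 1: in=[-3,3] → [-2,3] (was ⊥); enqueue [0]
  #3 pop 2: in=[-3,3] → [-3,3] (was ⊥); enqueue [1]
  #4 pop 3: in=[-3,3] → [-3,3] (was [-2,3]); enqueue [2]
  #5 pop 4: in=[-3,3] → [-3,3] (was ⊥); enqueue []
  #6 pop 0: in=[-3,3] → [-3,3] (no change)
  #7 pop 1: in=[-3,3] → [-2,3] (no change)
  #8 pop 2: in=[-3,3] → [-3,3] (no change)

Fixpoint:
  val[0] = [-3,3]
  val[1] = [-2,3]
  val[2] = [-3,3]
  val[3] = [-3,3]
  val[4] = [-3,3]

[-3,3]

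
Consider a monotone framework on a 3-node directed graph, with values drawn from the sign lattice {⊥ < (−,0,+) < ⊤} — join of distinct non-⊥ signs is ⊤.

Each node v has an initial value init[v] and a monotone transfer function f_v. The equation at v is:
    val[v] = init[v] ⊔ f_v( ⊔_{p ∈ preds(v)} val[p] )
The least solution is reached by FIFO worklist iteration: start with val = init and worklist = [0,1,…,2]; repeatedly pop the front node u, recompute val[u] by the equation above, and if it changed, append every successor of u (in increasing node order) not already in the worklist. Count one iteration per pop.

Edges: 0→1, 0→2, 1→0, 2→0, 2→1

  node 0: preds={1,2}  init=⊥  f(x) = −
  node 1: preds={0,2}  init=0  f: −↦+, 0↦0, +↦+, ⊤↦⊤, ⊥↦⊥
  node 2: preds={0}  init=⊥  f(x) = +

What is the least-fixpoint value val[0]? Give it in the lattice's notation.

−

Worklist (5 pops):
  #1 pop 0: in=0 → − (was ⊥); enqueue []
  #2 pop 1: in=− → ⊤ (was 0); enqueue [0]
  #3 pop 2: in=− → + (was ⊥); enqueue [1]
  #4 pop 0: in=⊤ → − (no change)
  #5 pop 1: in=⊤ → ⊤ (no change)

Fixpoint:
  val[0] = −
  val[1] = ⊤
  val[2] = +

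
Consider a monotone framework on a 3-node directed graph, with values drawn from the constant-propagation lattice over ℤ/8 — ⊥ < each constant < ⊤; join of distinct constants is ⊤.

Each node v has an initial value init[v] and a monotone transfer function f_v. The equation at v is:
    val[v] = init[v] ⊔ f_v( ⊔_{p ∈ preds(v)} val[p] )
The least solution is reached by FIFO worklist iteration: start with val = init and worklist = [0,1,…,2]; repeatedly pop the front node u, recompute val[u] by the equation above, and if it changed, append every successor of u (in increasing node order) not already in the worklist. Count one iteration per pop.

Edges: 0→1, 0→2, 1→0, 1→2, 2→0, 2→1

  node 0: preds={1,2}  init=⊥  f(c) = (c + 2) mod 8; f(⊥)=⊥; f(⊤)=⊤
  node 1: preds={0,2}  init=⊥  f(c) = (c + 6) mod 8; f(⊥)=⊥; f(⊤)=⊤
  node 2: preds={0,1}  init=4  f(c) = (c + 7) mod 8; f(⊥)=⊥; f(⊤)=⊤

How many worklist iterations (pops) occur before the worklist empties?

6

Trace (6 dequeues):
  [1] u=0 | in 4 | out 6 | prev ⊥ | push {}
  [2] u=1 | in ⊤ | out ⊤ | prev ⊥ | push {0}
  [3] u=2 | in ⊤ | out ⊤ | prev 4 | push {1}
  [4] u=0 | in ⊤ | out ⊤ | prev 6 | push {2}
  [5] u=1 | in ⊤ | out ⊤ | ==
  [6] u=2 | in ⊤ | out ⊤ | ==

Converged values:
  [0] ⊤
  [1] ⊤
  [2] ⊤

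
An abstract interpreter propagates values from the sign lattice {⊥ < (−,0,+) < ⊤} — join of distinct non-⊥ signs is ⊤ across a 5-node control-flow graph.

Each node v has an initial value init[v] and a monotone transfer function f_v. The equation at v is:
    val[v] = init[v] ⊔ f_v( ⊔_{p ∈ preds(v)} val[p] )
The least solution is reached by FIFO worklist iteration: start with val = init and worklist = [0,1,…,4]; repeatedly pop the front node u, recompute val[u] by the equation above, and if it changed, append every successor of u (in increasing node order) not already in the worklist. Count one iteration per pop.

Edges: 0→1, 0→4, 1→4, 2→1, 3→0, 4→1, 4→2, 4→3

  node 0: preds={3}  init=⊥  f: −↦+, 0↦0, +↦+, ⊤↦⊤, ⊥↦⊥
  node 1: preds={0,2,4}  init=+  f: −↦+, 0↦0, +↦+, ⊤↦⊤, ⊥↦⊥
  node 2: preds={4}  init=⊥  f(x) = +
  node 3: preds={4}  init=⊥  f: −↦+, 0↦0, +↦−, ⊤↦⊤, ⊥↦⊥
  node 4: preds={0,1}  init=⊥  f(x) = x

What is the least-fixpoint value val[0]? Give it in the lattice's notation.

Trace (11 dequeues):
  [1] u=0 | in ⊥ | out ⊥ | ==
  [2] u=1 | in ⊥ | out + | ==
  [3] u=2 | in ⊥ | out + | prev ⊥ | push {1}
  [4] u=3 | in ⊥ | out ⊥ | ==
  [5] u=4 | in + | out + | prev ⊥ | push {2,3}
  [6] u=1 | in + | out + | ==
  [7] u=2 | in + | out + | ==
  [8] u=3 | in + | out − | prev ⊥ | push {0}
  [9] u=0 | in − | out + | prev ⊥ | push {1,4}
  [10] u=1 | in + | out + | ==
  [11] u=4 | in + | out + | ==

Converged values:
  [0] +
  [1] +
  [2] +
  [3] −
  [4] +

+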